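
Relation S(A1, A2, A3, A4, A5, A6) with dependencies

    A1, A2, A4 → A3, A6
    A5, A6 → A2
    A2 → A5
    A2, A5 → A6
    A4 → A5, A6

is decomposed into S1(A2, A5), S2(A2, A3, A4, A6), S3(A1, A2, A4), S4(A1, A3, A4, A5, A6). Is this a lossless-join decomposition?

Yes

Chase test. Columns are A1, A2, A3, A4, A5, A6; row i has aⱼ where attribute j ∈ Si, else bᵢⱼ.
Initial tableau (one row per fragment):
  row 1: b11 a2 b13 b14 a5 b16
  row 2: b21 a2 a3 a4 b25 a6
  row 3: a1 a2 b33 a4 b35 b36
  row 4: a1 b42 a3 a4 a5 a6
Rows 1 and 2 agree on A2; apply A2→A5 and equate their A5 entries.
Rows 1 and 3 agree on A2; apply A2→A5 and equate their A5 entries.
Rows 1 and 2 agree on A2, A5; apply A2, A5→A6 and equate their A6 entries.
Rows 1 and 3 agree on A2, A5; apply A2, A5→A6 and equate their A6 entries.
Rows 1 and 4 agree on A5, A6; apply A5, A6→A2 and equate their A2 entries.
Rows 3 and 4 agree on A1, A2, A4; apply A1, A2, A4→A3, A6 and equate their A3, A6 entries.
Row 3 is now all distinguished symbols — the join is lossless.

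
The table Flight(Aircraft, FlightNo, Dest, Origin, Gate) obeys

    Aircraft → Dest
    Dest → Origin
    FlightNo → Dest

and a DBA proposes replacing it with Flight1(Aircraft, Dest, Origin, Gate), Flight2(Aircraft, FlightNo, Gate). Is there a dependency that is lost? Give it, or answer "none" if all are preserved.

Check FlightNo → Dest: no single fragment contains all of {FlightNo, Dest}, and the restricted closure of {FlightNo} across the fragments never reaches {Dest}.
Aircraft → Dest is preserved.
Dest → Origin is preserved.

FlightNo → Dest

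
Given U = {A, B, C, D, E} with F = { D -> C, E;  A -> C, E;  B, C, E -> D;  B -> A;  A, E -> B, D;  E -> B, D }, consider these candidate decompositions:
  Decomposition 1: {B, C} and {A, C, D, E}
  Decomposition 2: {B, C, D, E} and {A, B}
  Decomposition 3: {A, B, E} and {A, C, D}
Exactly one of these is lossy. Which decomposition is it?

Decomposition 1: common = {C}, closure = {C} → lossy.
Decomposition 2: common = {B}, closure = {A, B, C, D, E} → lossless.
Decomposition 3: common = {A}, closure = {A, B, C, D, E} → lossless.

Decomposition 1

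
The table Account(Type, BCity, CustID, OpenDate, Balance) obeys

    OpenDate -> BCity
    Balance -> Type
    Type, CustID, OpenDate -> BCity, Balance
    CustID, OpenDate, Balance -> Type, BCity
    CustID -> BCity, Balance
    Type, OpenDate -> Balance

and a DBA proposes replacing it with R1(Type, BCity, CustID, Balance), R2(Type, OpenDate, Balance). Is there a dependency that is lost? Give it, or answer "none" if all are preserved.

OpenDate -> BCity

Check OpenDate → BCity: no single fragment contains all of {BCity, OpenDate}, and the restricted closure of {OpenDate} across the fragments never reaches {BCity}.
Balance → Type is preserved.
Type, CustID, OpenDate → BCity, Balance is preserved.
CustID, OpenDate, Balance → Type, BCity is preserved.
CustID → BCity, Balance is preserved.
Type, OpenDate → Balance is preserved.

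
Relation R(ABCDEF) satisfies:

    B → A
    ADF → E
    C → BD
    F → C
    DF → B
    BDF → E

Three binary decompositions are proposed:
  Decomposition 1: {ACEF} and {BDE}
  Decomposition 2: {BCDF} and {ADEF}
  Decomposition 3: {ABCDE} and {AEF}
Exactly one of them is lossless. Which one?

Decomposition 1: common = {E}, closure = {E} → lossy.
Decomposition 2: common = {DF}, closure = {ABCDEF} → lossless.
Decomposition 3: common = {AE}, closure = {AE} → lossy.

Decomposition 2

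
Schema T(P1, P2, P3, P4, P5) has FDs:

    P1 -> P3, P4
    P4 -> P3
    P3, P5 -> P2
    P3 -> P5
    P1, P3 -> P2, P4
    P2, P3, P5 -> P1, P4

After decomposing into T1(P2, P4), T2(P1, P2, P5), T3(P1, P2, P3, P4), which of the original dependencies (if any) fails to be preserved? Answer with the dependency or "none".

P1 → P3, P4 lies within T3.
P4 → P3 lies within T3.
P3, P5 → P2: restricted closure across fragments reaches P2.
P3 → P5: restricted closure across fragments reaches P5.
P1, P3 → P2, P4 lies within T3.
P2, P3, P5 → P1, P4: restricted closure across fragments reaches P1, P4.
Every dependency is enforceable on the fragments, so the decomposition is dependency-preserving.

none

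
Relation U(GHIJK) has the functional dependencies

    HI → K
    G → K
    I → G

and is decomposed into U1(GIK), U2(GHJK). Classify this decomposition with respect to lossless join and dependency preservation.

Lossless test: (GK)⁺ = {GK}, which is a superkey of neither fragment — lossy.
Dependency preservation: HI → K is not contained in any single fragment, but the restricted closure of its left-hand side across the fragments still reaches the right-hand side; the remaining FDs each lie inside some fragment. All dependencies are preserved.

lossy but dependency-preserving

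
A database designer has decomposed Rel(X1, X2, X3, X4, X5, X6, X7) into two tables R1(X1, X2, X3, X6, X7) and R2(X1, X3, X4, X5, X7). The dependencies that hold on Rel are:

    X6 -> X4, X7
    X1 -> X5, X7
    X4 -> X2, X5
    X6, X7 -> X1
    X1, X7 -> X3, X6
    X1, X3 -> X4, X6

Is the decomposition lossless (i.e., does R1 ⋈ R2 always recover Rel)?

Yes

Common attributes: R1 ∩ R2 = {X1, X3, X7}.
Closure of {X1, X3, X7}: X1 → X5, X7 applies, adding X5; X1, X7 → X3, X6 applies, adding X6; X1, X3 → X4, X6 applies, adding X4; X4 → X2, X5 applies, adding X2. So (X1, X3, X7)⁺ = {X1, X2, X3, X4, X5, X6, X7}.
This closure contains every attribute of R1, so R1 ∩ R2 → R1. The join is lossless.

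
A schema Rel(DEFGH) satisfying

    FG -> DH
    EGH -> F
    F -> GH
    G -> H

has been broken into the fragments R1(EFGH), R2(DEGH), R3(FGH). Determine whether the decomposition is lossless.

Chase test. Columns are DEFGH; row i has aⱼ where attribute j ∈ Ri, else bᵢⱼ.
Initial tableau (one row per fragment):
  row 1: b11 a2 a3 a4 a5
  row 2: a1 a2 b23 a4 a5
  row 3: b31 b32 a3 a4 a5
Rows 1 and 3 agree on FG; apply FG→DH and equate their DH entries.
Rows 1 and 2 agree on EGH; apply EGH→F and equate their F entries.
Rows 1 and 2 agree on FG; apply FG→DH and equate their DH entries.
Row 1 is now all distinguished symbols — the join is lossless.

Yes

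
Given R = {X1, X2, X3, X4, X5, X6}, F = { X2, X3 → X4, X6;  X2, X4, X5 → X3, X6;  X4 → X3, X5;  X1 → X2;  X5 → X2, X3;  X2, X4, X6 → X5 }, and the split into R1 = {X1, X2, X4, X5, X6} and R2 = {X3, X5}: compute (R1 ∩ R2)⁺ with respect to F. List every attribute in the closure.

X2, X3, X4, X5, X6

R1 ∩ R2 = {X5}.
X5 → X2, X3 applies, adding X2, X3
X2, X3 → X4, X6 applies, adding X4, X6
Closure: {X2, X3, X4, X5, X6}.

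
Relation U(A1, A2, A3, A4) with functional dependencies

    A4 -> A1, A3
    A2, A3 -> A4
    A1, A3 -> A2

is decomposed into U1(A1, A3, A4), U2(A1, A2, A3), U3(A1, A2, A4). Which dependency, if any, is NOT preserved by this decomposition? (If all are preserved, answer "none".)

none

A4 → A1, A3 lies within U1.
A2, A3 → A4: restricted closure across fragments reaches A4.
A1, A3 → A2 lies within U2.
Every dependency is enforceable on the fragments, so the decomposition is dependency-preserving.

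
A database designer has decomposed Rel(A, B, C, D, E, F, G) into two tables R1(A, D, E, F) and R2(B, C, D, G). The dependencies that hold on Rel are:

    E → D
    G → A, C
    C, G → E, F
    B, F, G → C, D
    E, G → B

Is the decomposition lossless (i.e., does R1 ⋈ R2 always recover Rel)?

No

Common attributes: R1 ∩ R2 = {D}.
No dependency enlarges {D}, so (D)⁺ = {D}.
The closure contains neither all of R1 = {A, D, E, F} nor all of R2 = {B, C, D, G}, so the common attributes are not a superkey of either fragment. The join is lossy.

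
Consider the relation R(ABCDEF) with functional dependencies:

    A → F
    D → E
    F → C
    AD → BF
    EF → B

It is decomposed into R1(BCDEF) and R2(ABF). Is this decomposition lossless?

No

Common attributes: R1 ∩ R2 = {BF}.
Closure of {BF}: F → C applies, adding C. So (BF)⁺ = {BCF}.
The closure contains neither all of R1 = {BCDEF} nor all of R2 = {ABF}, so the common attributes are not a superkey of either fragment. The join is lossy.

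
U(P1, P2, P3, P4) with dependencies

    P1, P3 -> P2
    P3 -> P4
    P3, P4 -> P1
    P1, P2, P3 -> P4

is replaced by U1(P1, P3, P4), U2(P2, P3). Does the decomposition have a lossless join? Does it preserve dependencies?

lossless and dependency-preserving

Lossless test: (P3)⁺ = {P1, P2, P3, P4}, which contains all of one fragment — lossless.
Dependency preservation: P1, P3 → P2; P1, P2, P3 → P4 are not contained in any single fragment, but the restricted closure of each left-hand side across the fragments still reaches the right-hand side; the remaining FDs each lie inside some fragment. All dependencies are preserved.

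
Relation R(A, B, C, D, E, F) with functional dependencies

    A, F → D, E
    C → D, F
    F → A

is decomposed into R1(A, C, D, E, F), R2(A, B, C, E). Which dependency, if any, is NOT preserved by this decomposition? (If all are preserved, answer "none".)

none

A, F → D, E lies within R1.
C → D, F lies within R1.
F → A lies within R1.
Every dependency is enforceable on the fragments, so the decomposition is dependency-preserving.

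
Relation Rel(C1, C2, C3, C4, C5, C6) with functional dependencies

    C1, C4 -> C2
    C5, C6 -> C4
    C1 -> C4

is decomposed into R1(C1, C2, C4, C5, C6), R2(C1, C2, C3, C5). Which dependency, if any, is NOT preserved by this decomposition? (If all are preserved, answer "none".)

none

C1, C4 → C2 lies within R1.
C5, C6 → C4 lies within R1.
C1 → C4 lies within R1.
Every dependency is enforceable on the fragments, so the decomposition is dependency-preserving.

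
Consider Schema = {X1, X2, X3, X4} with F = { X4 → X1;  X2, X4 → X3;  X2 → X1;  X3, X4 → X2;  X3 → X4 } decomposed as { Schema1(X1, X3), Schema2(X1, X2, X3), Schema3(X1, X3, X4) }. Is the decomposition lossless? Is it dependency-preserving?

lossless but not dependency-preserving

Lossless test (chase): Rows 1 and 2 agree on X3; apply X3→X4 and equate their X4 entries. Rows 1 and 3 agree on X3; apply X3→X4 and equate their X4 entries. Rows 1 and 2 agree on X3, X4; apply X3, X4→X2 and equate their X2 entries. Rows 1 and 3 agree on X3, X4; apply X3, X4→X2 and equate their X2 entries. Row 1 is now all distinguished symbols — the join is lossless.
Dependency preservation: the restricted closure of {X2, X4} across the fragments never reaches {X3}, so X2, X4 → X3 cannot be enforced without a join — not preserved.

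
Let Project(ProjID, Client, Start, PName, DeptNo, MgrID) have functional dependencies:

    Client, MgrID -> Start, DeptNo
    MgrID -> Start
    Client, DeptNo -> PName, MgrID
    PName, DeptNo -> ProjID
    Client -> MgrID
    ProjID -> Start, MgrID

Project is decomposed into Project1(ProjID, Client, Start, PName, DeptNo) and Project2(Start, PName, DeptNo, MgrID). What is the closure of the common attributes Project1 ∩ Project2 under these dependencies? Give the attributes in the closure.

ProjID, Start, PName, DeptNo, MgrID

Project1 ∩ Project2 = {Start, PName, DeptNo}.
PName, DeptNo → ProjID applies, adding ProjID
ProjID → Start, MgrID applies, adding MgrID
Closure: {ProjID, Start, PName, DeptNo, MgrID}.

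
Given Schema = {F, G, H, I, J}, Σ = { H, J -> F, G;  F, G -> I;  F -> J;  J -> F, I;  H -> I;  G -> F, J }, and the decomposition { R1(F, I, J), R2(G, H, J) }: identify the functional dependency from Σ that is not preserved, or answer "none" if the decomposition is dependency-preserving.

Check H → I: no single fragment contains all of {H, I}, and the restricted closure of {H} across the fragments never reaches {I}.
H, J → F, G is preserved.
F, G → I is preserved.
F → J is preserved.
J → F, I is preserved.
G → F, J is preserved.

H -> I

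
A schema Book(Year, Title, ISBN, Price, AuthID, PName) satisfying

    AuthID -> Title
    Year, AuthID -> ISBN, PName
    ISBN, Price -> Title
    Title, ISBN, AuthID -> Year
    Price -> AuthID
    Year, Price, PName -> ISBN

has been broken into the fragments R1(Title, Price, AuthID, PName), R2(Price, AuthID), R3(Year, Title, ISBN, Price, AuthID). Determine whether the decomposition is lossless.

Chase test. Columns are Year, Title, ISBN, Price, AuthID, PName; row i has aⱼ where attribute j ∈ Ri, else bᵢⱼ.
Initial tableau (one row per fragment):
  row 1: b11 a2 b13 a4 a5 a6
  row 2: b21 b22 b23 a4 a5 b26
  row 3: a1 a2 a3 a4 a5 b36
Rows 1 and 2 agree on AuthID; apply AuthID→Title and equate their Title entries.
No row becomes fully distinguished — the join is lossy.

No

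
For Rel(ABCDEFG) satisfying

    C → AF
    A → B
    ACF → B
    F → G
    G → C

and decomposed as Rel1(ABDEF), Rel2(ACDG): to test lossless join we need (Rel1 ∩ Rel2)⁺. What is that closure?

ABD

Rel1 ∩ Rel2 = {AD}.
A → B applies, adding B
Closure: {ABD}.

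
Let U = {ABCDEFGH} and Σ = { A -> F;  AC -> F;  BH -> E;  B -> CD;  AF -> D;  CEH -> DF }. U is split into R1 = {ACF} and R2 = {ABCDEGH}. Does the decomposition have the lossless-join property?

Yes

Common attributes: R1 ∩ R2 = {AC}.
Closure of {AC}: A → F applies, adding F; AF → D applies, adding D. So (AC)⁺ = {ACDF}.
This closure contains every attribute of R1, so R1 ∩ R2 → R1. The join is lossless.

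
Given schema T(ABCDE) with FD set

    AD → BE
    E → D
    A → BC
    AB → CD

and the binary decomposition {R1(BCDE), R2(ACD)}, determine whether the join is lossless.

No

Common attributes: R1 ∩ R2 = {CD}.
No dependency enlarges {CD}, so (CD)⁺ = {CD}.
The closure contains neither all of R1 = {BCDE} nor all of R2 = {ACD}, so the common attributes are not a superkey of either fragment. The join is lossy.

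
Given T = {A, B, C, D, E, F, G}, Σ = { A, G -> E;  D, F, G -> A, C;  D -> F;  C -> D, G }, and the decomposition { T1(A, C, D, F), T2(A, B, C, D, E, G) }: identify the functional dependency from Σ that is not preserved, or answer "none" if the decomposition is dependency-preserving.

none

A, G → E lies within T2.
D, F, G → A, C: restricted closure across fragments reaches A, C.
D → F lies within T1.
C → D, G lies within T2.
Every dependency is enforceable on the fragments, so the decomposition is dependency-preserving.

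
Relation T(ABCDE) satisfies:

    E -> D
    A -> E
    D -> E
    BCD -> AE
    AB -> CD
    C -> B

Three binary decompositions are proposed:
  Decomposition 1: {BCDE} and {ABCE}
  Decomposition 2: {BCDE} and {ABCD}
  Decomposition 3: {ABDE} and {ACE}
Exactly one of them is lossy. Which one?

Decomposition 3

Decomposition 1: common = {BCE}, closure = {ABCDE} → lossless.
Decomposition 2: common = {BCD}, closure = {ABCDE} → lossless.
Decomposition 3: common = {AE}, closure = {ADE} → lossy.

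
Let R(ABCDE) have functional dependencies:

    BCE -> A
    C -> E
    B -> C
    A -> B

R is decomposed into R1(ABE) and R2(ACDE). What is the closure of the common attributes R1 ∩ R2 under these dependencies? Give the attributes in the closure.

R1 ∩ R2 = {AE}.
A → B applies, adding B
B → C applies, adding C
Closure: {ABCE}.

ABCE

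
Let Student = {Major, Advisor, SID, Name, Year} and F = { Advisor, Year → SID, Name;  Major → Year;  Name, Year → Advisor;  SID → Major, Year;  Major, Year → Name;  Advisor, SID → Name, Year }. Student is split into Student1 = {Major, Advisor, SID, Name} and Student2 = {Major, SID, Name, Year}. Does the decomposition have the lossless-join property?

Yes

Common attributes: Student1 ∩ Student2 = {Major, SID, Name}.
Closure of {Major, SID, Name}: Major → Year applies, adding Year; Name, Year → Advisor applies, adding Advisor. So (Major, SID, Name)⁺ = {Major, Advisor, SID, Name, Year}.
This closure contains every attribute of Student1, so Student1 ∩ Student2 → Student1. The join is lossless.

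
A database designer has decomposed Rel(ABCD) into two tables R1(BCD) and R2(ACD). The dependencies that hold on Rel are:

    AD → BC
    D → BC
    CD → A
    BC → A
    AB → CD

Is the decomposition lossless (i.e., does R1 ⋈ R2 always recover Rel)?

Common attributes: R1 ∩ R2 = {CD}.
Closure of {CD}: D → BC applies, adding B; CD → A applies, adding A. So (CD)⁺ = {ABCD}.
This closure contains every attribute of R1, so R1 ∩ R2 → R1. The join is lossless.

Yes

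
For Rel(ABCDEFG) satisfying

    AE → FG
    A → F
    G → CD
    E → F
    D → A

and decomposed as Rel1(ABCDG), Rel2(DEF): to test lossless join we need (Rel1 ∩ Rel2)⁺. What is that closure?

Rel1 ∩ Rel2 = {D}.
D → A applies, adding A
A → F applies, adding F
Closure: {ADF}.

ADF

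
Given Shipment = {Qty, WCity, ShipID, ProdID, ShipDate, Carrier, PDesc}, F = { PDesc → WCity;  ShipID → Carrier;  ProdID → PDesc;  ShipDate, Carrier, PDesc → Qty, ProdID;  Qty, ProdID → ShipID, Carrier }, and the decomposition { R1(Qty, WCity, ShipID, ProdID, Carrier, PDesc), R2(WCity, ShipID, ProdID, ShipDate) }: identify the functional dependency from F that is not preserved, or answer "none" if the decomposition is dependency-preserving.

ShipDate, Carrier, PDesc → Qty, ProdID

Check ShipDate, Carrier, PDesc → Qty, ProdID: no single fragment contains all of {Qty, ProdID, ShipDate, Carrier, PDesc}, and the restricted closure of {ShipDate, Carrier, PDesc} across the fragments never reaches {Qty, ProdID}.
PDesc → WCity is preserved.
ShipID → Carrier is preserved.
ProdID → PDesc is preserved.
Qty, ProdID → ShipID, Carrier is preserved.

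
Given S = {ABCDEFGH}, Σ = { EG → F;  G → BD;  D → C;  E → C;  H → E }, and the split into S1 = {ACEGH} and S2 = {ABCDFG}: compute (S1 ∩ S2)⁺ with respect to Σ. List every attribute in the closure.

ABCDG

S1 ∩ S2 = {ACG}.
G → BD applies, adding BD
Closure: {ABCDG}.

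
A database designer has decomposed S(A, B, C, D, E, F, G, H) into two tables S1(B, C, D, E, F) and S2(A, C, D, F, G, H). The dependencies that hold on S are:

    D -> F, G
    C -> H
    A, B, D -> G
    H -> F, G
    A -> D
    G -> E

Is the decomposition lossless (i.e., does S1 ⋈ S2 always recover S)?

Common attributes: S1 ∩ S2 = {C, D, F}.
Closure of {C, D, F}: D → F, G applies, adding G; C → H applies, adding H; G → E applies, adding E. So (C, D, F)⁺ = {C, D, E, F, G, H}.
The closure contains neither all of S1 = {B, C, D, E, F} nor all of S2 = {A, C, D, F, G, H}, so the common attributes are not a superkey of either fragment. The join is lossy.

No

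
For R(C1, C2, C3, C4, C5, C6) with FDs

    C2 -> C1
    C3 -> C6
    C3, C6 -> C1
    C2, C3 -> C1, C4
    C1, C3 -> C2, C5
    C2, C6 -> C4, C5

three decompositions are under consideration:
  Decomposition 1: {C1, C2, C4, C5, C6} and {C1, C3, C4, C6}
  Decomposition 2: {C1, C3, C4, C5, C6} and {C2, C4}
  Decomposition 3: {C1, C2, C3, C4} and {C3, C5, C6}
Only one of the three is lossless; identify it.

Decomposition 3

Decomposition 1: common = {C1, C4, C6}, closure = {C1, C4, C6} → lossy.
Decomposition 2: common = {C4}, closure = {C4} → lossy.
Decomposition 3: common = {C3}, closure = {C1, C2, C3, C4, C5, C6} → lossless.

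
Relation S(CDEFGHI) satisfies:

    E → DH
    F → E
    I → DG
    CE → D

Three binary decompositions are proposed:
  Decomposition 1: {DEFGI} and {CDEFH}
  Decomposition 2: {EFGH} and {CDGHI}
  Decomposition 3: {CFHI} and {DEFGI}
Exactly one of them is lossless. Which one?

Decomposition 3

Decomposition 1: common = {DEF}, closure = {DEFH} → lossy.
Decomposition 2: common = {GH}, closure = {GH} → lossy.
Decomposition 3: common = {FI}, closure = {DEFGHI} → lossless.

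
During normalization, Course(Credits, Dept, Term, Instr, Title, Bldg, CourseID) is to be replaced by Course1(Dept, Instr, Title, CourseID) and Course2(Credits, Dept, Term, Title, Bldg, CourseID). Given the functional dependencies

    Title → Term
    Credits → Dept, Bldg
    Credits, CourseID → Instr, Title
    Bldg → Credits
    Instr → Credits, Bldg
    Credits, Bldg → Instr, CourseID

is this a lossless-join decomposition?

Common attributes: Course1 ∩ Course2 = {Dept, Title, CourseID}.
Closure of {Dept, Title, CourseID}: Title → Term applies, adding Term. So (Dept, Title, CourseID)⁺ = {Dept, Term, Title, CourseID}.
The closure contains neither all of Course1 = {Dept, Instr, Title, CourseID} nor all of Course2 = {Credits, Dept, Term, Title, Bldg, CourseID}, so the common attributes are not a superkey of either fragment. The join is lossy.

No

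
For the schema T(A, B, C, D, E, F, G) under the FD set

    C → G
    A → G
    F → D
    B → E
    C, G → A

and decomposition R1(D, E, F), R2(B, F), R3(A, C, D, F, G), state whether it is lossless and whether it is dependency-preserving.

lossy and not dependency-preserving

Lossless test (chase): Rows 1 and 2 agree on F; apply F→D and equate their D entries. No row becomes fully distinguished — the join is lossy.
Dependency preservation: the restricted closure of {B} across the fragments never reaches {E}, so B → E cannot be enforced without a join — not preserved.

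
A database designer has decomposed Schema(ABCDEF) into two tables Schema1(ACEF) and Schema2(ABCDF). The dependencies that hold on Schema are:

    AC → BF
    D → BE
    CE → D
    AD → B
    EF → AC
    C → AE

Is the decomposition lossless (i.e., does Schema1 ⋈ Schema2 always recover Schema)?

Common attributes: Schema1 ∩ Schema2 = {ACF}.
Closure of {ACF}: AC → BF applies, adding B; C → AE applies, adding E; CE → D applies, adding D. So (ACF)⁺ = {ABCDEF}.
This closure contains every attribute of Schema1, so Schema1 ∩ Schema2 → Schema1. The join is lossless.

Yes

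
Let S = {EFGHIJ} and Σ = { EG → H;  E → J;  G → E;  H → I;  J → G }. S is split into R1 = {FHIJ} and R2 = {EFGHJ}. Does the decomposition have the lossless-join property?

Common attributes: R1 ∩ R2 = {FHJ}.
Closure of {FHJ}: H → I applies, adding I; J → G applies, adding G; G → E applies, adding E. So (FHJ)⁺ = {EFGHIJ}.
This closure contains every attribute of R1, so R1 ∩ R2 → R1. The join is lossless.

Yes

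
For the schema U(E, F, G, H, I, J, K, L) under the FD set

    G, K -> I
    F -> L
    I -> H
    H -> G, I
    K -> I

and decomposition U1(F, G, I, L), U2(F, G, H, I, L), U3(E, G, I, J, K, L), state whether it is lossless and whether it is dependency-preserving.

Lossless test (chase): Rows 1 and 2 agree on I; apply I→H and equate their H entries. Rows 1 and 3 agree on I; apply I→H and equate their H entries. No row becomes fully distinguished — the join is lossy.
Dependency preservation: every FD's attributes lie within a single fragment, so each can be enforced locally — preserved.

lossy but dependency-preserving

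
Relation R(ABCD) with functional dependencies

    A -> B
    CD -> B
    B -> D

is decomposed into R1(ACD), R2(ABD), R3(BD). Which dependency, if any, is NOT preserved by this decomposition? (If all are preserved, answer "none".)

Check CD → B: no single fragment contains all of {BCD}, and the restricted closure of {CD} across the fragments never reaches {B}.
A → B is preserved.
B → D is preserved.

CD -> B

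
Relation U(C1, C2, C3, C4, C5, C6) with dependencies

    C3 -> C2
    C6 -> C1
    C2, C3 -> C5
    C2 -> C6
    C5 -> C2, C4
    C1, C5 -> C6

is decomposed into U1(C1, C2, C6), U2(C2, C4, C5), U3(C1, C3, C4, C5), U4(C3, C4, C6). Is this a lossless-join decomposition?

Yes

Chase test. Columns are C1, C2, C3, C4, C5, C6; row i has aⱼ where attribute j ∈ Ui, else bᵢⱼ.
Initial tableau (one row per fragment):
  row 1: a1 a2 b13 b14 b15 a6
  row 2: b21 a2 b23 a4 a5 b26
  row 3: a1 b32 a3 a4 a5 b36
  row 4: b41 b42 a3 a4 b45 a6
Rows 3 and 4 agree on C3; apply C3→C2 and equate their C2 entries.
Rows 1 and 4 agree on C6; apply C6→C1 and equate their C1 entries.
Rows 3 and 4 agree on C2, C3; apply C2, C3→C5 and equate their C5 entries.
Rows 1 and 2 agree on C2; apply C2→C6 and equate their C6 entries.
Rows 3 and 4 agree on C2; apply C2→C6 and equate their C6 entries.
Rows 2 and 3 agree on C5; apply C5→C2, C4 and equate their C2, C4 entries.
Rows 1 and 2 agree on C6; apply C6→C1 and equate their C1 entries.
Row 3 is now all distinguished symbols — the join is lossless.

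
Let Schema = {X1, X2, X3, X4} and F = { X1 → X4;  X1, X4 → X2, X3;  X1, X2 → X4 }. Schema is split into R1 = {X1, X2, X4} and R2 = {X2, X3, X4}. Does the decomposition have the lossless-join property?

No

Common attributes: R1 ∩ R2 = {X2, X4}.
No dependency enlarges {X2, X4}, so (X2, X4)⁺ = {X2, X4}.
The closure contains neither all of R1 = {X1, X2, X4} nor all of R2 = {X2, X3, X4}, so the common attributes are not a superkey of either fragment. The join is lossy.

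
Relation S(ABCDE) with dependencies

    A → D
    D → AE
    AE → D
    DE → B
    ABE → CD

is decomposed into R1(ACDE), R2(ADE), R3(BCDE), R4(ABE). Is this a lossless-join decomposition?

Yes

Chase test. Columns are ABCDE; row i has aⱼ where attribute j ∈ Ri, else bᵢⱼ.
Initial tableau (one row per fragment):
  row 1: a1 b12 a3 a4 a5
  row 2: a1 b22 b23 a4 a5
  row 3: b31 a2 a3 a4 a5
  row 4: a1 a2 b43 b44 a5
Rows 1 and 4 agree on A; apply A→D and equate their D entries.
Rows 1 and 3 agree on D; apply D→AE and equate their AE entries.
Rows 1 and 2 agree on DE; apply DE→B and equate their B entries.
Rows 1 and 3 agree on DE; apply DE→B and equate their B entries.
Rows 1 and 2 agree on ABE; apply ABE→CD and equate their CD entries.
Rows 1 and 4 agree on ABE; apply ABE→CD and equate their CD entries.
Row 1 is now all distinguished symbols — the join is lossless.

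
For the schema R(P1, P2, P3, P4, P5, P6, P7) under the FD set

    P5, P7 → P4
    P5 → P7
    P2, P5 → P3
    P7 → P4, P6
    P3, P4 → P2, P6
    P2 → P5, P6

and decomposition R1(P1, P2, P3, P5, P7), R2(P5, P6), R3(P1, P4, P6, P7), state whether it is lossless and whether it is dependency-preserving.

lossless but not dependency-preserving

Lossless test (chase): Rows 1 and 2 agree on P5; apply P5→P7 and equate their P7 entries. Rows 1 and 2 agree on P7; apply P7→P4, P6 and equate their P4, P6 entries. Rows 1 and 3 agree on P7; apply P7→P4, P6 and equate their P4, P6 entries. Row 1 is now all distinguished symbols — the join is lossless.
Dependency preservation: the restricted closure of {P3, P4} across the fragments never reaches {P2, P6}, so P3, P4 → P2, P6 cannot be enforced without a join — not preserved.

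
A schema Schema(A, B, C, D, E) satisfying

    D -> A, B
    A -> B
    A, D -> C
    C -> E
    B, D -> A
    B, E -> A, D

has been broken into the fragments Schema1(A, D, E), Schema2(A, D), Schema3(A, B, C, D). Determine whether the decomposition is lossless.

Chase test. Columns are A, B, C, D, E; row i has aⱼ where attribute j ∈ Schemai, else bᵢⱼ.
Initial tableau (one row per fragment):
  row 1: a1 b12 b13 a4 a5
  row 2: a1 b22 b23 a4 b25
  row 3: a1 a2 a3 a4 b35
Rows 1 and 2 agree on D; apply D→A, B and equate their A, B entries.
Rows 1 and 3 agree on D; apply D→A, B and equate their A, B entries.
Rows 1 and 2 agree on A, D; apply A, D→C and equate their C entries.
Rows 1 and 3 agree on A, D; apply A, D→C and equate their C entries.
Rows 1 and 2 agree on C; apply C→E and equate their E entries.
Rows 1 and 3 agree on C; apply C→E and equate their E entries.
Row 1 is now all distinguished symbols — the join is lossless.

Yes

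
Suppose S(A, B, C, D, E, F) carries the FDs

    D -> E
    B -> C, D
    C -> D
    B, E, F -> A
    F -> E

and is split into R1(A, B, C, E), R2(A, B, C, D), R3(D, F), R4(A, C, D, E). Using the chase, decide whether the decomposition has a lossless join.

No

Chase test. Columns are A, B, C, D, E, F; row i has aⱼ where attribute j ∈ Ri, else bᵢⱼ.
Initial tableau (one row per fragment):
  row 1: a1 a2 a3 b14 a5 b16
  row 2: a1 a2 a3 a4 b25 b26
  row 3: b31 b32 b33 a4 b35 a6
  row 4: a1 b42 a3 a4 a5 b46
Rows 2 and 3 agree on D; apply D→E and equate their E entries.
Rows 2 and 4 agree on D; apply D→E and equate their E entries.
Rows 1 and 2 agree on B; apply B→C, D and equate their C, D entries.
No row becomes fully distinguished — the join is lossy.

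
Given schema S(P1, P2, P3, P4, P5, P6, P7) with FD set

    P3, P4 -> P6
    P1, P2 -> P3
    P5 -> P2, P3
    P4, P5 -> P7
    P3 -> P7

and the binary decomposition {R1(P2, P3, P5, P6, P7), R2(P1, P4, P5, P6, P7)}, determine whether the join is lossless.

Common attributes: R1 ∩ R2 = {P5, P6, P7}.
Closure of {P5, P6, P7}: P5 → P2, P3 applies, adding P2, P3. So (P5, P6, P7)⁺ = {P2, P3, P5, P6, P7}.
This closure contains every attribute of R1, so R1 ∩ R2 → R1. The join is lossless.

Yes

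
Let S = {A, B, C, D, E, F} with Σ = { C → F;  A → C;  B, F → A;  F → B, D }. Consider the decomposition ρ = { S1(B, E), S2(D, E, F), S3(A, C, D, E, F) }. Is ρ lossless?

No

Chase test. Columns are A, B, C, D, E, F; row i has aⱼ where attribute j ∈ Si, else bᵢⱼ.
Initial tableau (one row per fragment):
  row 1: b11 a2 b13 b14 a5 b16
  row 2: b21 b22 b23 a4 a5 a6
  row 3: a1 b32 a3 a4 a5 a6
Rows 2 and 3 agree on F; apply F→B, D and equate their B, D entries.
Rows 2 and 3 agree on B, F; apply B, F→A and equate their A entries.
Rows 2 and 3 agree on A; apply A→C and equate their C entries.
No row becomes fully distinguished — the join is lossy.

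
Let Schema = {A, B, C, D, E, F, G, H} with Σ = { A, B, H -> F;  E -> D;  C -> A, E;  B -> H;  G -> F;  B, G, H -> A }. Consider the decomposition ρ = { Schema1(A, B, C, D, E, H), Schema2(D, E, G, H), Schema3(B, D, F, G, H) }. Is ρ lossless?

Chase test. Columns are A, B, C, D, E, F, G, H; row i has aⱼ where attribute j ∈ Schemai, else bᵢⱼ.
Initial tableau (one row per fragment):
  row 1: a1 a2 a3 a4 a5 b16 b17 a8
  row 2: b21 b22 b23 a4 a5 b26 a7 a8
  row 3: b31 a2 b33 a4 b35 a6 a7 a8
Rows 2 and 3 agree on G; apply G→F and equate their F entries.
No row becomes fully distinguished — the join is lossy.

No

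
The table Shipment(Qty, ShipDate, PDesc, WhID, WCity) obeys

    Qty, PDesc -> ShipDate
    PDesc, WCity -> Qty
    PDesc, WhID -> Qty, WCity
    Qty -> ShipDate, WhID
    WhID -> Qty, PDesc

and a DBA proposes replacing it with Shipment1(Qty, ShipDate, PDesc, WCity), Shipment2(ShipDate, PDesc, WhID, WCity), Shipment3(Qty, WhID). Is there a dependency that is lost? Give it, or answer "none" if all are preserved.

Qty, PDesc → ShipDate lies within Shipment1.
PDesc, WCity → Qty lies within Shipment1.
PDesc, WhID → Qty, WCity: restricted closure across fragments reaches Qty, WCity.
Qty → ShipDate, WhID: restricted closure across fragments reaches ShipDate, WhID.
WhID → Qty, PDesc: restricted closure across fragments reaches Qty, PDesc.
Every dependency is enforceable on the fragments, so the decomposition is dependency-preserving.

none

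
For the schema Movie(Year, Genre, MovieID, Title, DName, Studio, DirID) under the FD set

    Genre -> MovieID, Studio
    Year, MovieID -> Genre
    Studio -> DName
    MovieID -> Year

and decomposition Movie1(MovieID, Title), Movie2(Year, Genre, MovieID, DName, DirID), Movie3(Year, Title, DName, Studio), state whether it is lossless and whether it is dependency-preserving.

lossy and not dependency-preserving

Lossless test (chase): Rows 1 and 2 agree on MovieID; apply MovieID→Year and equate their Year entries. Rows 1 and 2 agree on Year, MovieID; apply Year, MovieID→Genre and equate their Genre entries. Rows 1 and 2 agree on Genre; apply Genre→MovieID, Studio and equate their MovieID, Studio entries. Rows 1 and 2 agree on Studio; apply Studio→DName and equate their DName entries. No row becomes fully distinguished — the join is lossy.
Dependency preservation: the restricted closure of {Genre} across the fragments never reaches {MovieID, Studio}, so Genre → MovieID, Studio cannot be enforced without a join — not preserved.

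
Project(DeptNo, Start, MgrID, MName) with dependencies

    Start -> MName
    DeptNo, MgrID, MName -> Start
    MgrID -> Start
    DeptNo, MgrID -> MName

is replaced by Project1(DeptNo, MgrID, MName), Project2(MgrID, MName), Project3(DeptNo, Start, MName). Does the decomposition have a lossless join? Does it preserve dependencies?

lossy and not dependency-preserving

Lossless test (chase): Rows 1 and 2 agree on MgrID; apply MgrID→Start and equate their Start entries. No row becomes fully distinguished — the join is lossy.
Dependency preservation: the restricted closure of {DeptNo, MgrID, MName} across the fragments never reaches {Start}, so DeptNo, MgrID, MName → Start cannot be enforced without a join — not preserved.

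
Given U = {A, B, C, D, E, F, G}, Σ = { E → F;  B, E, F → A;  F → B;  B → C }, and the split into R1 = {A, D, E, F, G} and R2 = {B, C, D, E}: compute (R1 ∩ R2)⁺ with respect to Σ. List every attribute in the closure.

R1 ∩ R2 = {D, E}.
E → F applies, adding F
F → B applies, adding B
B → C applies, adding C
B, E, F → A applies, adding A
Closure: {A, B, C, D, E, F}.

A, B, C, D, E, F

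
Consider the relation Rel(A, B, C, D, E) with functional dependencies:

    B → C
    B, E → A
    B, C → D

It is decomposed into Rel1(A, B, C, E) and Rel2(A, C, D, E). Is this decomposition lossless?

Common attributes: Rel1 ∩ Rel2 = {A, C, E}.
No dependency enlarges {A, C, E}, so (A, C, E)⁺ = {A, C, E}.
The closure contains neither all of Rel1 = {A, B, C, E} nor all of Rel2 = {A, C, D, E}, so the common attributes are not a superkey of either fragment. The join is lossy.

No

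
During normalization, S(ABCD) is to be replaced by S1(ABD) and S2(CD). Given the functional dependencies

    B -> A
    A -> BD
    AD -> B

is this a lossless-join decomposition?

Common attributes: S1 ∩ S2 = {D}.
No dependency enlarges {D}, so (D)⁺ = {D}.
The closure contains neither all of S1 = {ABD} nor all of S2 = {CD}, so the common attributes are not a superkey of either fragment. The join is lossy.

No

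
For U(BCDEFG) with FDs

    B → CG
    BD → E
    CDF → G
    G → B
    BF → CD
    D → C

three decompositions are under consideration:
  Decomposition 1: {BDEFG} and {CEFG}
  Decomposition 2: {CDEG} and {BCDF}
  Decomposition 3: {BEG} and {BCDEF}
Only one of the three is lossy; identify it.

Decomposition 2

Decomposition 1: common = {EFG}, closure = {BCDEFG} → lossless.
Decomposition 2: common = {CD}, closure = {CD} → lossy.
Decomposition 3: common = {BE}, closure = {BCEG} → lossless.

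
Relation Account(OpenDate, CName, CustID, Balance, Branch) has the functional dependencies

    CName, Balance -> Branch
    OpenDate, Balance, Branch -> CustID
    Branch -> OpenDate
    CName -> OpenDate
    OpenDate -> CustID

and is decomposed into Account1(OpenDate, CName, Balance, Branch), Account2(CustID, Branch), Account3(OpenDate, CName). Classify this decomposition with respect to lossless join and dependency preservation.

lossless but not dependency-preserving

Lossless test (chase): Rows 1 and 2 agree on Branch; apply Branch→OpenDate and equate their OpenDate entries. Rows 1 and 2 agree on OpenDate; apply OpenDate→CustID and equate their CustID entries. Rows 1 and 3 agree on OpenDate; apply OpenDate→CustID and equate their CustID entries. Row 1 is now all distinguished symbols — the join is lossless.
Dependency preservation: the restricted closure of {OpenDate} across the fragments never reaches {CustID}, so OpenDate → CustID cannot be enforced without a join — not preserved.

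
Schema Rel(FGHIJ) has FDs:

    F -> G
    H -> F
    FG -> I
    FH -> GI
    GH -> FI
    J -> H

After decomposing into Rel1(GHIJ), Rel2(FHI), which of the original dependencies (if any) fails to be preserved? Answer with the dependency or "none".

F -> G

Check F → G: no single fragment contains all of {FG}, and the restricted closure of {F} across the fragments never reaches {G}.
H → F is preserved.
FG → I is preserved.
FH → GI is preserved.
GH → FI is preserved.
J → H is preserved.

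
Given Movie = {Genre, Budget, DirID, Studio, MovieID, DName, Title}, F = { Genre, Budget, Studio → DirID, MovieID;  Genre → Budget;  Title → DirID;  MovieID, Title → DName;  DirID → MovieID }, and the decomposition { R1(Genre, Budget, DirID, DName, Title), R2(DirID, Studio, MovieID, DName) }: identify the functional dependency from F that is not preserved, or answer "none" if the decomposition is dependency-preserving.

Check Genre, Budget, Studio → DirID, MovieID: no single fragment contains all of {Genre, Budget, DirID, Studio, MovieID}, and the restricted closure of {Genre, Budget, Studio} across the fragments never reaches {DirID, MovieID}.
Genre → Budget is preserved.
Title → DirID is preserved.
MovieID, Title → DName is preserved.
DirID → MovieID is preserved.

Genre, Budget, Studio → DirID, MovieID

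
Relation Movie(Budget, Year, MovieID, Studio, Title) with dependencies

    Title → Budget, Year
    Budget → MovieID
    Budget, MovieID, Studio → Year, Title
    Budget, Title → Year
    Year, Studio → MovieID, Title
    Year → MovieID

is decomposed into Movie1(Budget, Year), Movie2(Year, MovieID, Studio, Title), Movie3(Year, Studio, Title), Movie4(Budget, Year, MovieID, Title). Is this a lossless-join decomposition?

Yes

Chase test. Columns are Budget, Year, MovieID, Studio, Title; row i has aⱼ where attribute j ∈ Moviei, else bᵢⱼ.
Initial tableau (one row per fragment):
  row 1: a1 a2 b13 b14 b15
  row 2: b21 a2 a3 a4 a5
  row 3: b31 a2 b33 a4 a5
  row 4: a1 a2 a3 b44 a5
Rows 2 and 3 agree on Title; apply Title→Budget, Year and equate their Budget, Year entries.
Rows 2 and 4 agree on Title; apply Title→Budget, Year and equate their Budget, Year entries.
Rows 1 and 2 agree on Budget; apply Budget→MovieID and equate their MovieID entries.
Rows 1 and 3 agree on Budget; apply Budget→MovieID and equate their MovieID entries.
Row 2 is now all distinguished symbols — the join is lossless.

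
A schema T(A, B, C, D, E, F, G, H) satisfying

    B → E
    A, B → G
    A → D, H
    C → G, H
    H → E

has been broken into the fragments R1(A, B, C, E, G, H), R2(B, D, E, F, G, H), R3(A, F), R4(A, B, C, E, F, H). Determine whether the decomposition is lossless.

Chase test. Columns are A, B, C, D, E, F, G, H; row i has aⱼ where attribute j ∈ Ri, else bᵢⱼ.
Initial tableau (one row per fragment):
  row 1: a1 a2 a3 b14 a5 b16 a7 a8
  row 2: b21 a2 b23 a4 a5 a6 a7 a8
  row 3: a1 b32 b33 b34 b35 a6 b37 b38
  row 4: a1 a2 a3 b44 a5 a6 b47 a8
Rows 1 and 4 agree on A, B; apply A, B→G and equate their G entries.
Rows 1 and 3 agree on A; apply A→D, H and equate their D, H entries.
Rows 1 and 4 agree on A; apply A→D, H and equate their D, H entries.
Rows 1 and 3 agree on H; apply H→E and equate their E entries.
No row becomes fully distinguished — the join is lossy.

No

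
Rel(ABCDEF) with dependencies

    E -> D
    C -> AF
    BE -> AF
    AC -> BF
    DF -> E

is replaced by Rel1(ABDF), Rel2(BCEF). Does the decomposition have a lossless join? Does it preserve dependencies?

lossy and not dependency-preserving

Lossless test: (BF)⁺ = {BF}, which is a superkey of neither fragment — lossy.
Dependency preservation: the restricted closure of {E} across the fragments never reaches {D}, so E → D cannot be enforced without a join — not preserved.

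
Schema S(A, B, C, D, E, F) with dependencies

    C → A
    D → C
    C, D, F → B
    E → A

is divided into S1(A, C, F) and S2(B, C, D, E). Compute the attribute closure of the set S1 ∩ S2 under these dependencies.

S1 ∩ S2 = {C}.
C → A applies, adding A
Closure: {A, C}.

A, C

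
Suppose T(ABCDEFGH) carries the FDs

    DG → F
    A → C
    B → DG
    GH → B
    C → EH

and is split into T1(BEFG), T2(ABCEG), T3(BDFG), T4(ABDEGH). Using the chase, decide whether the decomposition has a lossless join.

Chase test. Columns are ABCDEFGH; row i has aⱼ where attribute j ∈ Ti, else bᵢⱼ.
Initial tableau (one row per fragment):
  row 1: b11 a2 b13 b14 a5 a6 a7 b18
  row 2: a1 a2 a3 b24 a5 b26 a7 b28
  row 3: b31 a2 b33 a4 b35 a6 a7 b38
  row 4: a1 a2 b43 a4 a5 b46 a7 a8
Rows 3 and 4 agree on DG; apply DG→F and equate their F entries.
Rows 2 and 4 agree on A; apply A→C and equate their C entries.
Rows 1 and 2 agree on B; apply B→DG and equate their DG entries.
Rows 1 and 3 agree on B; apply B→DG and equate their DG entries.
Rows 2 and 4 agree on C; apply C→EH and equate their EH entries.
Rows 1 and 2 agree on DG; apply DG→F and equate their F entries.
Row 2 is now all distinguished symbols — the join is lossless.

Yes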